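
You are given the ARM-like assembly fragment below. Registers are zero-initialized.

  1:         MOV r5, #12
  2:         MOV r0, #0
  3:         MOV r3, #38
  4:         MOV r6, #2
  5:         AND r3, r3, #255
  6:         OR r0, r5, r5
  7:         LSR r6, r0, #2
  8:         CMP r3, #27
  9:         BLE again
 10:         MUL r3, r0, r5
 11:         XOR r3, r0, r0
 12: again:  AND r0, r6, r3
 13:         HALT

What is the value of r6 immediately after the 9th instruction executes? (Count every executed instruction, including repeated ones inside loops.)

after MOV r5, #12: r5=12
after MOV r0, #0: r0=0
after MOV r3, #38: r3=38
after MOV r6, #2: r6=2
after AND r3, r3, #255: r3=38&255=38
after OR r0, r5, r5: r0=12|12=12
after LSR r6, r0, #2: r6=12>>2=3
CMP r3, #27  (cmp 38,27)
BLE again: not taken
After step 9: r6 = 3.

3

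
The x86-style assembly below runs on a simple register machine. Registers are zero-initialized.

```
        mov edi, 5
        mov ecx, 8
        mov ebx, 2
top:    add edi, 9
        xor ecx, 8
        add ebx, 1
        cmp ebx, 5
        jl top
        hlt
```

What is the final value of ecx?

edi=5
ecx=8
ebx=2
edi=5+9=14
ecx=8^8=0
ebx=2+1=3
cmp ebx, 5  (cmp 3,5)
jl top: taken
edi=14+9=23
ecx=0^8=8
ebx=3+1=4
cmp ebx, 5  (cmp 4,5)
jl top: taken
edi=23+9=32
ecx=8^8=0
ebx=4+1=5
cmp ebx, 5  (cmp 5,5)
jl top: not taken
halt.

0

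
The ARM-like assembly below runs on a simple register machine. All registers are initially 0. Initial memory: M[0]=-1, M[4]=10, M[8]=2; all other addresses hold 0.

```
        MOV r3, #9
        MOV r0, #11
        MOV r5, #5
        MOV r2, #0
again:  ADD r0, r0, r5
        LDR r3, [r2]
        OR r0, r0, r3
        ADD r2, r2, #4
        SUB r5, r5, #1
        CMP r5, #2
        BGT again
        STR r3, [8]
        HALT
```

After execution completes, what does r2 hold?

after MOV r3, #9: r3=9
after MOV r0, #11: r0=11
after MOV r5, #5: r5=5
after MOV r2, #0: r2=0
after ADD r0, r0, r5: r0=11+5=16
after LDR r3, [r2]: r3=M[0]=-1
after OR r0, r0, r3: r0=16|(-1)=-1
after ADD r2, r2, #4: r2=0+4=4
after SUB r5, r5, #1: r5=5-1=4
CMP r5, #2  (cmp 4,2)
BGT again: taken
after ADD r0, r0, r5: r0=(-1)+4=3
after LDR r3, [r2]: r3=M[4]=10
after OR r0, r0, r3: r0=3|10=11
after ADD r2, r2, #4: r2=4+4=8
after SUB r5, r5, #1: r5=4-1=3
CMP r5, #2  (cmp 3,2)
BGT again: taken
after ADD r0, r0, r5: r0=11+3=14
after LDR r3, [r2]: r3=M[8]=2
after OR r0, r0, r3: r0=14|2=14
after ADD r2, r2, #4: r2=8+4=12
after SUB r5, r5, #1: r5=3-1=2
CMP r5, #2  (cmp 2,2)
BGT again: not taken
STR r3, [8] → M[8]=2
halt.

12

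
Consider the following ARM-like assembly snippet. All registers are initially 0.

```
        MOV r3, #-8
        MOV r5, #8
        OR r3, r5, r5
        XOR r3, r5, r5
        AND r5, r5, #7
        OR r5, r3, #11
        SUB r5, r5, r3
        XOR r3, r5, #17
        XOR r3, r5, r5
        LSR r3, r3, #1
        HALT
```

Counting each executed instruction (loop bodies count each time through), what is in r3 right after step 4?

MOV r3, #-8 → r3=-8
MOV r5, #8 → r5=8
OR r3, r5, r5 → r3=8|8=8
XOR r3, r5, r5 → r3=8^8=0
After step 4: r3 = 0.

0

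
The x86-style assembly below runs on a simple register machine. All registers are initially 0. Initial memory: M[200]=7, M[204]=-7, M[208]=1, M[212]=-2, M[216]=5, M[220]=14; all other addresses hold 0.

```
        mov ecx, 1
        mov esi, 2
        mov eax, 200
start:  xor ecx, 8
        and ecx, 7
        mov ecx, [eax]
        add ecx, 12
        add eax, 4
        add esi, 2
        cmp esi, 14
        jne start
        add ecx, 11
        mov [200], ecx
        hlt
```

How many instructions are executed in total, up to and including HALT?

54

mov ecx, 1 → ecx=1
mov esi, 2 → esi=2
mov eax, 200 → eax=200
xor ecx, 8 → ecx=1^8=9
and ecx, 7 → ecx=9&7=1
mov ecx, [eax] → ecx=M[200]=7
add ecx, 12 → ecx=7+12=19
add eax, 4 → eax=200+4=204
add esi, 2 → esi=2+2=4
cmp esi, 14  (cmp 4,14)
jne start: taken
xor ecx, 8 → ecx=19^8=27
and ecx, 7 → ecx=27&7=3
mov ecx, [eax] → ecx=M[204]=-7
add ecx, 12 → ecx=(-7)+12=5
add eax, 4 → eax=204+4=208
add esi, 2 → esi=4+2=6
cmp esi, 14  (cmp 6,14)
jne start: taken
xor ecx, 8 → ecx=5^8=13
and ecx, 7 → ecx=13&7=5
mov ecx, [eax] → ecx=M[208]=1
add ecx, 12 → ecx=1+12=13
add eax, 4 → eax=208+4=212
add esi, 2 → esi=6+2=8
cmp esi, 14  (cmp 8,14)
jne start: taken
xor ecx, 8 → ecx=13^8=5
and ecx, 7 → ecx=5&7=5
mov ecx, [eax] → ecx=M[212]=-2
add ecx, 12 → ecx=(-2)+12=10
add eax, 4 → eax=212+4=216
add esi, 2 → esi=8+2=10
cmp esi, 14  (cmp 10,14)
jne start: taken
xor ecx, 8 → ecx=10^8=2
and ecx, 7 → ecx=2&7=2
mov ecx, [eax] → ecx=M[216]=5
add ecx, 12 → ecx=5+12=17
add eax, 4 → eax=216+4=220
add esi, 2 → esi=10+2=12
cmp esi, 14  (cmp 12,14)
jne start: taken
xor ecx, 8 → ecx=17^8=25
and ecx, 7 → ecx=25&7=1
mov ecx, [eax] → ecx=M[220]=14
add ecx, 12 → ecx=14+12=26
add eax, 4 → eax=220+4=224
add esi, 2 → esi=12+2=14
cmp esi, 14  (cmp 14,14)
jne start: not taken
add ecx, 11 → ecx=26+11=37
mov [200], ecx → M[200]=37
halt.
Total executed instructions: 54.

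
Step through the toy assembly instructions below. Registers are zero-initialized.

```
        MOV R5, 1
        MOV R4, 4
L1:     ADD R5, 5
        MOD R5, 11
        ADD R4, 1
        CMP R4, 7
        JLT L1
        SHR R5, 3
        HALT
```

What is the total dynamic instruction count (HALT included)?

19

MOV R5, 1 → R5=1
MOV R4, 4 → R4=4
ADD R5, 5 → R5=1+5=6
MOD R5, 11 → R5=6%11=6
ADD R4, 1 → R4=4+1=5
CMP R4, 7  (cmp 5,7)
JLT L1: taken
ADD R5, 5 → R5=6+5=11
MOD R5, 11 → R5=11%11=0
ADD R4, 1 → R4=5+1=6
CMP R4, 7  (cmp 6,7)
JLT L1: taken
ADD R5, 5 → R5=0+5=5
MOD R5, 11 → R5=5%11=5
ADD R4, 1 → R4=6+1=7
CMP R4, 7  (cmp 7,7)
JLT L1: not taken
SHR R5, 3 → R5=5>>3=0
halt.
Total executed instructions: 19.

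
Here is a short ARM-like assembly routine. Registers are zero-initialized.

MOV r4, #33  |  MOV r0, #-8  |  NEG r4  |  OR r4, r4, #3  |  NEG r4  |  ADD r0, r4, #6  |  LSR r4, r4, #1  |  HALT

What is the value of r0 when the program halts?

after MOV r4, #33: r4=33
after MOV r0, #-8: r0=-8
after NEG r4: r4=-(33)=-33
after OR r4, r4, #3: r4=(-33)|3=-33
after NEG r4: r4=-(-33)=33
after ADD r0, r4, #6: r0=33+6=39
after LSR r4, r4, #1: r4=33>>1=16
halt.

39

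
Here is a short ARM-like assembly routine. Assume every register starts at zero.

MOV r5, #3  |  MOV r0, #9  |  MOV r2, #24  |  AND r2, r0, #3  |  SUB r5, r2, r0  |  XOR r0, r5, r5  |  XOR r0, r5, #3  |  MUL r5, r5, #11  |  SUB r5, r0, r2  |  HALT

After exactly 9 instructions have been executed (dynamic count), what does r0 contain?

MOV r5, #3 → r5=3
MOV r0, #9 → r0=9
MOV r2, #24 → r2=24
AND r2, r0, #3 → r2=9&3=1
SUB r5, r2, r0 → r5=1-9=-8
XOR r0, r5, r5 → r0=(-8)^(-8)=0
XOR r0, r5, #3 → r0=(-8)^3=-5
MUL r5, r5, #11 → r5=(-8)*11=-88
SUB r5, r0, r2 → r5=(-5)-1=-6
After step 9: r0 = -5.

-5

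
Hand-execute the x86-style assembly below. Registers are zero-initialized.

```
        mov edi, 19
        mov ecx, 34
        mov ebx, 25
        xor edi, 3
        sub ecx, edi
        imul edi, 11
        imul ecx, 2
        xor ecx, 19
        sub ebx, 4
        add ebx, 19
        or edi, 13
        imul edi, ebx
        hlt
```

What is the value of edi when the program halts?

edi=19
ecx=34
ebx=25
edi=19^3=16
ecx=34-16=18
edi=16*11=176
ecx=18*2=36
ecx=36^19=55
ebx=25-4=21
ebx=21+19=40
edi=176|13=189
edi=189*40=7560
halt.

7560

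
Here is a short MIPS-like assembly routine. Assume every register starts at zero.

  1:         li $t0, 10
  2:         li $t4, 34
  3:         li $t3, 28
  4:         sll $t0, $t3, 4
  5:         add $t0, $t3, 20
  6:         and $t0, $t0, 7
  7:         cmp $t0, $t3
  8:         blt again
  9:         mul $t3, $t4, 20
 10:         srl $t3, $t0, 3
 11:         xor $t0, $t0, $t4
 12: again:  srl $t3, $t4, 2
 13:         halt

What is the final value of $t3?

8

$t0=10
$t4=34
$t3=28
$t0=28<<4=448
$t0=28+20=48
$t0=48&7=0
cmp $t0, $t3  (cmp 0,28)
blt again: taken
$t3=34>>2=8
halt.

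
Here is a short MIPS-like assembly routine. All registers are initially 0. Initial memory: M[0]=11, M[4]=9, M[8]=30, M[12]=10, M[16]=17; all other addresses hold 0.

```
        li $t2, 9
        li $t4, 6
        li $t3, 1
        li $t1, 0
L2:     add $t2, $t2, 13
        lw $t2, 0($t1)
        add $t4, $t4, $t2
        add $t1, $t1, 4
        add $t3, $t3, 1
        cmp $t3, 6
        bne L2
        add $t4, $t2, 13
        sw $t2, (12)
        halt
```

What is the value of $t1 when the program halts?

20

$t2=9
$t4=6
$t3=1
$t1=0
$t2=9+13=22
$t2=M[0]=11
$t4=6+11=17
$t1=0+4=4
$t3=1+1=2
cmp $t3, 6  (cmp 2,6)
bne L2: taken
$t2=11+13=24
$t2=M[4]=9
$t4=17+9=26
$t1=4+4=8
$t3=2+1=3
cmp $t3, 6  (cmp 3,6)
bne L2: taken
$t2=9+13=22
$t2=M[8]=30
$t4=26+30=56
$t1=8+4=12
$t3=3+1=4
cmp $t3, 6  (cmp 4,6)
bne L2: taken
$t2=30+13=43
$t2=M[12]=10
$t4=56+10=66
$t1=12+4=16
$t3=4+1=5
cmp $t3, 6  (cmp 5,6)
bne L2: taken
$t2=10+13=23
$t2=M[16]=17
$t4=66+17=83
$t1=16+4=20
$t3=5+1=6
cmp $t3, 6  (cmp 6,6)
bne L2: not taken
$t4=17+13=30
sw $t2, (12) → M[12]=17
halt.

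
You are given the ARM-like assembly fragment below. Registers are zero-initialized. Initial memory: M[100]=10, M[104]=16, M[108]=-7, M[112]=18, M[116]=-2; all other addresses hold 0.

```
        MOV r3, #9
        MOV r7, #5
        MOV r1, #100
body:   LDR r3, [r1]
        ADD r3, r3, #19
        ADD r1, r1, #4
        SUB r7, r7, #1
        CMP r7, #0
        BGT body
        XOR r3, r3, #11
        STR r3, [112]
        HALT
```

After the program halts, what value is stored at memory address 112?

26

r3=9
r7=5
r1=100
r3=M[100]=10
r3=10+19=29
r1=100+4=104
r7=5-1=4
CMP r7, #0  (cmp 4,0)
BGT body: taken
r3=M[104]=16
r3=16+19=35
r1=104+4=108
r7=4-1=3
CMP r7, #0  (cmp 3,0)
BGT body: taken
r3=M[108]=-7
r3=(-7)+19=12
r1=108+4=112
r7=3-1=2
CMP r7, #0  (cmp 2,0)
BGT body: taken
r3=M[112]=18
r3=18+19=37
r1=112+4=116
r7=2-1=1
CMP r7, #0  (cmp 1,0)
BGT body: taken
r3=M[116]=-2
r3=(-2)+19=17
r1=116+4=120
r7=1-1=0
CMP r7, #0  (cmp 0,0)
BGT body: not taken
r3=17^11=26
STR r3, [112] → M[112]=26
halt.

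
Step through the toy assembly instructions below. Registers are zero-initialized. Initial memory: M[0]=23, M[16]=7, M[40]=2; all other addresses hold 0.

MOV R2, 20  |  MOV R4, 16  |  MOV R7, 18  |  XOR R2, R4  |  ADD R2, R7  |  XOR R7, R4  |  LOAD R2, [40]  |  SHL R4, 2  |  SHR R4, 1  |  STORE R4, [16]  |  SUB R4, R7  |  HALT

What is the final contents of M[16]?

after MOV R2, 20: R2=20
after MOV R4, 16: R4=16
after MOV R7, 18: R7=18
after XOR R2, R4: R2=20^16=4
after ADD R2, R7: R2=4+18=22
after XOR R7, R4: R7=18^16=2
after LOAD R2, [40]: R2=M[40]=2
after SHL R4, 2: R4=16<<2=64
after SHR R4, 1: R4=64>>1=32
STORE R4, [16] → M[16]=32
after SUB R4, R7: R4=32-2=30
halt.

32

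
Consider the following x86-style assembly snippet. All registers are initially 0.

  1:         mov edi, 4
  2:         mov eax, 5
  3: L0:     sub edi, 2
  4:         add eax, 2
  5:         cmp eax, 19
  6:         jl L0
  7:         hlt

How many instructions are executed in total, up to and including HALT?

after mov edi, 4: edi=4
after mov eax, 5: eax=5
after sub edi, 2: edi=4-2=2
after add eax, 2: eax=5+2=7
cmp eax, 19  (cmp 7,19)
jl L0: taken
after sub edi, 2: edi=2-2=0
after add eax, 2: eax=7+2=9
cmp eax, 19  (cmp 9,19)
jl L0: taken
after sub edi, 2: edi=0-2=-2
after add eax, 2: eax=9+2=11
cmp eax, 19  (cmp 11,19)
jl L0: taken
after sub edi, 2: edi=(-2)-2=-4
after add eax, 2: eax=11+2=13
cmp eax, 19  (cmp 13,19)
jl L0: taken
after sub edi, 2: edi=(-4)-2=-6
after add eax, 2: eax=13+2=15
cmp eax, 19  (cmp 15,19)
jl L0: taken
after sub edi, 2: edi=(-6)-2=-8
after add eax, 2: eax=15+2=17
cmp eax, 19  (cmp 17,19)
jl L0: taken
after sub edi, 2: edi=(-8)-2=-10
after add eax, 2: eax=17+2=19
cmp eax, 19  (cmp 19,19)
jl L0: not taken
halt.
Total executed instructions: 31.

31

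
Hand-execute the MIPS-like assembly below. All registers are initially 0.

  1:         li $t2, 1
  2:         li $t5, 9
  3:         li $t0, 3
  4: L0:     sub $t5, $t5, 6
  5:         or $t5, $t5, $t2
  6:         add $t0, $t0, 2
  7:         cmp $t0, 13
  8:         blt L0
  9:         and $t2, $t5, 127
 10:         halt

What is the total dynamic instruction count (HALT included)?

30

after li $t2, 1: $t2=1
after li $t5, 9: $t5=9
after li $t0, 3: $t0=3
after sub $t5, $t5, 6: $t5=9-6=3
after or $t5, $t5, $t2: $t5=3|1=3
after add $t0, $t0, 2: $t0=3+2=5
cmp $t0, 13  (cmp 5,13)
blt L0: taken
after sub $t5, $t5, 6: $t5=3-6=-3
after or $t5, $t5, $t2: $t5=(-3)|1=-3
after add $t0, $t0, 2: $t0=5+2=7
cmp $t0, 13  (cmp 7,13)
blt L0: taken
after sub $t5, $t5, 6: $t5=(-3)-6=-9
after or $t5, $t5, $t2: $t5=(-9)|1=-9
after add $t0, $t0, 2: $t0=7+2=9
cmp $t0, 13  (cmp 9,13)
blt L0: taken
after sub $t5, $t5, 6: $t5=(-9)-6=-15
after or $t5, $t5, $t2: $t5=(-15)|1=-15
after add $t0, $t0, 2: $t0=9+2=11
cmp $t0, 13  (cmp 11,13)
blt L0: taken
after sub $t5, $t5, 6: $t5=(-15)-6=-21
after or $t5, $t5, $t2: $t5=(-21)|1=-21
after add $t0, $t0, 2: $t0=11+2=13
cmp $t0, 13  (cmp 13,13)
blt L0: not taken
after and $t2, $t5, 127: $t2=(-21)&127=107
halt.
Total executed instructions: 30.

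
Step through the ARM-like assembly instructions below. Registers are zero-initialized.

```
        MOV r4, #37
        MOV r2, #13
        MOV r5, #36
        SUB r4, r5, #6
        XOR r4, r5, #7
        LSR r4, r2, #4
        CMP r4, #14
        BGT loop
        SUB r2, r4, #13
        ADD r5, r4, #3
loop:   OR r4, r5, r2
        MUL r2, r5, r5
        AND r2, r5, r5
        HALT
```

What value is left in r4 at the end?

MOV r4, #37 → r4=37
MOV r2, #13 → r2=13
MOV r5, #36 → r5=36
SUB r4, r5, #6 → r4=36-6=30
XOR r4, r5, #7 → r4=36^7=35
LSR r4, r2, #4 → r4=13>>4=0
CMP r4, #14  (cmp 0,14)
BGT loop: not taken
SUB r2, r4, #13 → r2=0-13=-13
ADD r5, r4, #3 → r5=0+3=3
OR r4, r5, r2 → r4=3|(-13)=-13
MUL r2, r5, r5 → r2=3*3=9
AND r2, r5, r5 → r2=3&3=3
halt.

-13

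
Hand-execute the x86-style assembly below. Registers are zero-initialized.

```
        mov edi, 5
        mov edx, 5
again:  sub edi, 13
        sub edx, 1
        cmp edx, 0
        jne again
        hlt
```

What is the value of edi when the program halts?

mov edi, 5 → edi=5
mov edx, 5 → edx=5
sub edi, 13 → edi=5-13=-8
sub edx, 1 → edx=5-1=4
cmp edx, 0  (cmp 4,0)
jne again: taken
sub edi, 13 → edi=(-8)-13=-21
sub edx, 1 → edx=4-1=3
cmp edx, 0  (cmp 3,0)
jne again: taken
sub edi, 13 → edi=(-21)-13=-34
sub edx, 1 → edx=3-1=2
cmp edx, 0  (cmp 2,0)
jne again: taken
sub edi, 13 → edi=(-34)-13=-47
sub edx, 1 → edx=2-1=1
cmp edx, 0  (cmp 1,0)
jne again: taken
sub edi, 13 → edi=(-47)-13=-60
sub edx, 1 → edx=1-1=0
cmp edx, 0  (cmp 0,0)
jne again: not taken
halt.

-60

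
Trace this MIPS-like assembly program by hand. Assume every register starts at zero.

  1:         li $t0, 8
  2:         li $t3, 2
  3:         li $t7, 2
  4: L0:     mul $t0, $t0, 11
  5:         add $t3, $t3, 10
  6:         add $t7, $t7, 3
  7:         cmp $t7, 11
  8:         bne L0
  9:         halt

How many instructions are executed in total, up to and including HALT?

19

$t0=8
$t3=2
$t7=2
$t0=8*11=88
$t3=2+10=12
$t7=2+3=5
cmp $t7, 11  (cmp 5,11)
bne L0: taken
$t0=88*11=968
$t3=12+10=22
$t7=5+3=8
cmp $t7, 11  (cmp 8,11)
bne L0: taken
$t0=968*11=10648
$t3=22+10=32
$t7=8+3=11
cmp $t7, 11  (cmp 11,11)
bne L0: not taken
halt.
Total executed instructions: 19.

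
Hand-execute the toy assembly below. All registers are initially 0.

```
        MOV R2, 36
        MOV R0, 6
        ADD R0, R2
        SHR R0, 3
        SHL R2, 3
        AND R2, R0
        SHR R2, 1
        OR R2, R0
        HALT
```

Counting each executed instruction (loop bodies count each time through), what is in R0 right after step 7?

5

after MOV R2, 36: R2=36
after MOV R0, 6: R0=6
after ADD R0, R2: R0=6+36=42
after SHR R0, 3: R0=42>>3=5
after SHL R2, 3: R2=36<<3=288
after AND R2, R0: R2=288&5=0
after SHR R2, 1: R2=0>>1=0
After step 7: R0 = 5.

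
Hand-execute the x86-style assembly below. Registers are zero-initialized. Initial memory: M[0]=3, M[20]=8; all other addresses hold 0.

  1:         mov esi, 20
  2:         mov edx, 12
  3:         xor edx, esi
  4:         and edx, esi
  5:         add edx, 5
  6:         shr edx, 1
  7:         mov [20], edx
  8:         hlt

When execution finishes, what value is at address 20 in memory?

esi=20
edx=12
edx=12^20=24
edx=24&20=16
edx=16+5=21
edx=21>>1=10
mov [20], edx → M[20]=10
halt.

10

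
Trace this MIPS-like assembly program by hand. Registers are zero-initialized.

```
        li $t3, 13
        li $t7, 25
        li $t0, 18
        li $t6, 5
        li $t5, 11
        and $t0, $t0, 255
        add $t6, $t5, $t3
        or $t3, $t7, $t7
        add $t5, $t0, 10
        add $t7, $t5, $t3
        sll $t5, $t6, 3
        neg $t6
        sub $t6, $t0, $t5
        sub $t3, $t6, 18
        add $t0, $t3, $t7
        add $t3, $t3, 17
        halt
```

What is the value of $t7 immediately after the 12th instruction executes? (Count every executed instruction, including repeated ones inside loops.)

53

li $t3, 13 → $t3=13
li $t7, 25 → $t7=25
li $t0, 18 → $t0=18
li $t6, 5 → $t6=5
li $t5, 11 → $t5=11
and $t0, $t0, 255 → $t0=18&255=18
add $t6, $t5, $t3 → $t6=11+13=24
or $t3, $t7, $t7 → $t3=25|25=25
add $t5, $t0, 10 → $t5=18+10=28
add $t7, $t5, $t3 → $t7=28+25=53
sll $t5, $t6, 3 → $t5=24<<3=192
neg $t6 → $t6=-(24)=-24
After step 12: $t7 = 53.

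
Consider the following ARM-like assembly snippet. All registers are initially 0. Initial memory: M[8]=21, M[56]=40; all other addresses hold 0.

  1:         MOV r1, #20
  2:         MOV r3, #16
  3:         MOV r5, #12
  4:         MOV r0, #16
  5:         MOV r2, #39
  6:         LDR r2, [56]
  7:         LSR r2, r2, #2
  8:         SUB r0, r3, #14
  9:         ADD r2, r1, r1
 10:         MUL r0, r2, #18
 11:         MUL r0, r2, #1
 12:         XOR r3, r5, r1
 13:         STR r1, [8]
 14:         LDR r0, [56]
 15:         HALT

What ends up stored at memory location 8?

MOV r1, #20 → r1=20
MOV r3, #16 → r3=16
MOV r5, #12 → r5=12
MOV r0, #16 → r0=16
MOV r2, #39 → r2=39
LDR r2, [56] → r2=M[56]=40
LSR r2, r2, #2 → r2=40>>2=10
SUB r0, r3, #14 → r0=16-14=2
ADD r2, r1, r1 → r2=20+20=40
MUL r0, r2, #18 → r0=40*18=720
MUL r0, r2, #1 → r0=40*1=40
XOR r3, r5, r1 → r3=12^20=24
STR r1, [8] → M[8]=20
LDR r0, [56] → r0=M[56]=40
halt.

20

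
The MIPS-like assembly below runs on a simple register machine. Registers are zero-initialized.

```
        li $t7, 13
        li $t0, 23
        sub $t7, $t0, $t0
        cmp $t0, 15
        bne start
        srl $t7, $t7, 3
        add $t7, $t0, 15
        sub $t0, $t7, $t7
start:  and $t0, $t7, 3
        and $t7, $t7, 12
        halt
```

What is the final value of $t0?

0

after li $t7, 13: $t7=13
after li $t0, 23: $t0=23
after sub $t7, $t0, $t0: $t7=23-23=0
cmp $t0, 15  (cmp 23,15)
bne start: taken
after and $t0, $t7, 3: $t0=0&3=0
after and $t7, $t7, 12: $t7=0&12=0
halt.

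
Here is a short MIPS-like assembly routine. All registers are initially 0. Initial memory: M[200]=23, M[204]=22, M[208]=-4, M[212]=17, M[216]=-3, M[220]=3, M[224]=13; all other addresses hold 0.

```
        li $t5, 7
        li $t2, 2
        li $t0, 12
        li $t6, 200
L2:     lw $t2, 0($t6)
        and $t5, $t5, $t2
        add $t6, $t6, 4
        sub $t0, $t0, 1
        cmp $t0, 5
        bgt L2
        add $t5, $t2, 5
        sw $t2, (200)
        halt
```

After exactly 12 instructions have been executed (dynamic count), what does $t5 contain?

after li $t5, 7: $t5=7
after li $t2, 2: $t2=2
after li $t0, 12: $t0=12
after li $t6, 200: $t6=200
after lw $t2, 0($t6): $t2=M[200]=23
after and $t5, $t5, $t2: $t5=7&23=7
after add $t6, $t6, 4: $t6=200+4=204
after sub $t0, $t0, 1: $t0=12-1=11
cmp $t0, 5  (cmp 11,5)
bgt L2: taken
after lw $t2, 0($t6): $t2=M[204]=22
after and $t5, $t5, $t2: $t5=7&22=6
After step 12: $t5 = 6.

6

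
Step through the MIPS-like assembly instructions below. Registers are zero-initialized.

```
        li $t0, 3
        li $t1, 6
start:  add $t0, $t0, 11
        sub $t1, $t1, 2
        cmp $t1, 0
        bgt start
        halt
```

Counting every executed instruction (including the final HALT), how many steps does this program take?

li $t0, 3 → $t0=3
li $t1, 6 → $t1=6
add $t0, $t0, 11 → $t0=3+11=14
sub $t1, $t1, 2 → $t1=6-2=4
cmp $t1, 0  (cmp 4,0)
bgt start: taken
add $t0, $t0, 11 → $t0=14+11=25
sub $t1, $t1, 2 → $t1=4-2=2
cmp $t1, 0  (cmp 2,0)
bgt start: taken
add $t0, $t0, 11 → $t0=25+11=36
sub $t1, $t1, 2 → $t1=2-2=0
cmp $t1, 0  (cmp 0,0)
bgt start: not taken
halt.
Total executed instructions: 15.

15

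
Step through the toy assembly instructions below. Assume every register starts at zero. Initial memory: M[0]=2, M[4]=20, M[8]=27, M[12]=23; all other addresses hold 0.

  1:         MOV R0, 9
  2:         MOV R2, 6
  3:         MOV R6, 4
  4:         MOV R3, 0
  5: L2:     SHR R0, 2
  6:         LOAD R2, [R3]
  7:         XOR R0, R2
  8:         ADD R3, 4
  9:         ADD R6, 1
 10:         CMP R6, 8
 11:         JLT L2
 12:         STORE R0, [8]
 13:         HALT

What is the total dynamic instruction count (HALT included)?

34

MOV R0, 9 → R0=9
MOV R2, 6 → R2=6
MOV R6, 4 → R6=4
MOV R3, 0 → R3=0
SHR R0, 2 → R0=9>>2=2
LOAD R2, [R3] → R2=M[0]=2
XOR R0, R2 → R0=2^2=0
ADD R3, 4 → R3=0+4=4
ADD R6, 1 → R6=4+1=5
CMP R6, 8  (cmp 5,8)
JLT L2: taken
SHR R0, 2 → R0=0>>2=0
LOAD R2, [R3] → R2=M[4]=20
XOR R0, R2 → R0=0^20=20
ADD R3, 4 → R3=4+4=8
ADD R6, 1 → R6=5+1=6
CMP R6, 8  (cmp 6,8)
JLT L2: taken
SHR R0, 2 → R0=20>>2=5
LOAD R2, [R3] → R2=M[8]=27
XOR R0, R2 → R0=5^27=30
ADD R3, 4 → R3=8+4=12
ADD R6, 1 → R6=6+1=7
CMP R6, 8  (cmp 7,8)
JLT L2: taken
SHR R0, 2 → R0=30>>2=7
LOAD R2, [R3] → R2=M[12]=23
XOR R0, R2 → R0=7^23=16
ADD R3, 4 → R3=12+4=16
ADD R6, 1 → R6=7+1=8
CMP R6, 8  (cmp 8,8)
JLT L2: not taken
STORE R0, [8] → M[8]=16
halt.
Total executed instructions: 34.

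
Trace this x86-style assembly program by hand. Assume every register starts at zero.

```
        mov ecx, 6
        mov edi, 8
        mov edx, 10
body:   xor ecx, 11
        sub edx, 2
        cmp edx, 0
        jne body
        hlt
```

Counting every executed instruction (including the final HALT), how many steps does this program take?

24

after mov ecx, 6: ecx=6
after mov edi, 8: edi=8
after mov edx, 10: edx=10
after xor ecx, 11: ecx=6^11=13
after sub edx, 2: edx=10-2=8
cmp edx, 0  (cmp 8,0)
jne body: taken
after xor ecx, 11: ecx=13^11=6
after sub edx, 2: edx=8-2=6
cmp edx, 0  (cmp 6,0)
jne body: taken
after xor ecx, 11: ecx=6^11=13
after sub edx, 2: edx=6-2=4
cmp edx, 0  (cmp 4,0)
jne body: taken
after xor ecx, 11: ecx=13^11=6
after sub edx, 2: edx=4-2=2
cmp edx, 0  (cmp 2,0)
jne body: taken
after xor ecx, 11: ecx=6^11=13
after sub edx, 2: edx=2-2=0
cmp edx, 0  (cmp 0,0)
jne body: not taken
halt.
Total executed instructions: 24.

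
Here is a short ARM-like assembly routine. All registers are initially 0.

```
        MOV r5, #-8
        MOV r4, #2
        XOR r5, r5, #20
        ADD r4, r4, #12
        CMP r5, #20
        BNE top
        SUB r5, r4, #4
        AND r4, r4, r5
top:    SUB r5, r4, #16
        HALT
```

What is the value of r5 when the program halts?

-2

r5=-8
r4=2
r5=(-8)^20=-20
r4=2+12=14
CMP r5, #20  (cmp -20,20)
BNE top: taken
r5=14-16=-2
halt.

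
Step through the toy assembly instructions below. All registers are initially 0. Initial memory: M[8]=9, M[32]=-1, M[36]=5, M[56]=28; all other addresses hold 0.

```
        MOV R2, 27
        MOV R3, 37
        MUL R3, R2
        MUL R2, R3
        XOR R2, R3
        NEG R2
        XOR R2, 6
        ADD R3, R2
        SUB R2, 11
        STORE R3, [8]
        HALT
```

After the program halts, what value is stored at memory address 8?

MOV R2, 27 → R2=27
MOV R3, 37 → R3=37
MUL R3, R2 → R3=37*27=999
MUL R2, R3 → R2=27*999=26973
XOR R2, R3 → R2=26973^999=27322
NEG R2 → R2=-(27322)=-27322
XOR R2, 6 → R2=(-27322)^6=-27328
ADD R3, R2 → R3=999+(-27328)=-26329
SUB R2, 11 → R2=(-27328)-11=-27339
STORE R3, [8] → M[8]=-26329
halt.

-26329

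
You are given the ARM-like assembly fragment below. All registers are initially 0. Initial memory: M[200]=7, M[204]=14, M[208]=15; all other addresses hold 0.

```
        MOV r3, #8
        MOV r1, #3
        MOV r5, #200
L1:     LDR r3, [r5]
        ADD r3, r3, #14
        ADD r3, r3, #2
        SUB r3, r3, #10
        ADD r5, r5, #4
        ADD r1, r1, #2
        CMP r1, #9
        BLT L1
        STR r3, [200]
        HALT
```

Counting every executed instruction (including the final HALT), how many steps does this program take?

MOV r3, #8 → r3=8
MOV r1, #3 → r1=3
MOV r5, #200 → r5=200
LDR r3, [r5] → r3=M[200]=7
ADD r3, r3, #14 → r3=7+14=21
ADD r3, r3, #2 → r3=21+2=23
SUB r3, r3, #10 → r3=23-10=13
ADD r5, r5, #4 → r5=200+4=204
ADD r1, r1, #2 → r1=3+2=5
CMP r1, #9  (cmp 5,9)
BLT L1: taken
LDR r3, [r5] → r3=M[204]=14
ADD r3, r3, #14 → r3=14+14=28
ADD r3, r3, #2 → r3=28+2=30
SUB r3, r3, #10 → r3=30-10=20
ADD r5, r5, #4 → r5=204+4=208
ADD r1, r1, #2 → r1=5+2=7
CMP r1, #9  (cmp 7,9)
BLT L1: taken
LDR r3, [r5] → r3=M[208]=15
ADD r3, r3, #14 → r3=15+14=29
ADD r3, r3, #2 → r3=29+2=31
SUB r3, r3, #10 → r3=31-10=21
ADD r5, r5, #4 → r5=208+4=212
ADD r1, r1, #2 → r1=7+2=9
CMP r1, #9  (cmp 9,9)
BLT L1: not taken
STR r3, [200] → M[200]=21
halt.
Total executed instructions: 29.

29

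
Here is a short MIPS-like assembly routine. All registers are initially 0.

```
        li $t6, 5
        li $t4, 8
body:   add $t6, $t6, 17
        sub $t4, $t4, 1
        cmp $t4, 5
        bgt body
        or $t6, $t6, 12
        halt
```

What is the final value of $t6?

60

li $t6, 5 → $t6=5
li $t4, 8 → $t4=8
add $t6, $t6, 17 → $t6=5+17=22
sub $t4, $t4, 1 → $t4=8-1=7
cmp $t4, 5  (cmp 7,5)
bgt body: taken
add $t6, $t6, 17 → $t6=22+17=39
sub $t4, $t4, 1 → $t4=7-1=6
cmp $t4, 5  (cmp 6,5)
bgt body: taken
add $t6, $t6, 17 → $t6=39+17=56
sub $t4, $t4, 1 → $t4=6-1=5
cmp $t4, 5  (cmp 5,5)
bgt body: not taken
or $t6, $t6, 12 → $t6=56|12=60
halt.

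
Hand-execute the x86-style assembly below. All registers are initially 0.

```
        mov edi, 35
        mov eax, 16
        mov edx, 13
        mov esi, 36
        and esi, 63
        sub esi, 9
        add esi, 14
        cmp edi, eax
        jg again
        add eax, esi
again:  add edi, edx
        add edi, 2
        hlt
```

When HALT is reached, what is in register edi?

edi=35
eax=16
edx=13
esi=36
esi=36&63=36
esi=36-9=27
esi=27+14=41
cmp edi, eax  (cmp 35,16)
jg again: taken
edi=35+13=48
edi=48+2=50
halt.

50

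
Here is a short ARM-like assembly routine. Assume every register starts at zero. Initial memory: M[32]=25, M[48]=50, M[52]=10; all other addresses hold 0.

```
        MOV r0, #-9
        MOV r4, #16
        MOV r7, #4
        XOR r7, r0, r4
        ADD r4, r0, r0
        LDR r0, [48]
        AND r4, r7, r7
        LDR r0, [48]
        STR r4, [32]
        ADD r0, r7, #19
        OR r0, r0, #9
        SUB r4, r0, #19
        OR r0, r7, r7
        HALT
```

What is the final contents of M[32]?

r0=-9
r4=16
r7=4
r7=(-9)^16=-25
r4=(-9)+(-9)=-18
r0=M[48]=50
r4=(-25)&(-25)=-25
r0=M[48]=50
STR r4, [32] → M[32]=-25
r0=(-25)+19=-6
r0=(-6)|9=-5
r4=(-5)-19=-24
r0=(-25)|(-25)=-25
halt.

-25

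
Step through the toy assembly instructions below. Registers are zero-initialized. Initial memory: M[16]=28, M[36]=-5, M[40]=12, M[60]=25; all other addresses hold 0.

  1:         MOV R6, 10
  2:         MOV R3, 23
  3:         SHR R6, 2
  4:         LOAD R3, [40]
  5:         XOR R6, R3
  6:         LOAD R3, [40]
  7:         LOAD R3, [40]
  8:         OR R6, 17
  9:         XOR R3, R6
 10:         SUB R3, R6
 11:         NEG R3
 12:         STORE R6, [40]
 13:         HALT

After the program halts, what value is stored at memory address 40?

R6=10
R3=23
R6=10>>2=2
R3=M[40]=12
R6=2^12=14
R3=M[40]=12
R3=M[40]=12
R6=14|17=31
R3=12^31=19
R3=19-31=-12
R3=-(-12)=12
STORE R6, [40] → M[40]=31
halt.

31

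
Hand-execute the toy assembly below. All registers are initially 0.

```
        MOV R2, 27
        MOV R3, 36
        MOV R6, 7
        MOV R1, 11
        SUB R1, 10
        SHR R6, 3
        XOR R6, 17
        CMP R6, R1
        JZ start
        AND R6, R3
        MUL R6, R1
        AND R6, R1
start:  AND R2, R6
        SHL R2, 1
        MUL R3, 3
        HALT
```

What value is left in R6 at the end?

0

R2=27
R3=36
R6=7
R1=11
R1=11-10=1
R6=7>>3=0
R6=0^17=17
CMP R6, R1  (cmp 17,1)
JZ start: not taken
R6=17&36=0
R6=0*1=0
R6=0&1=0
R2=27&0=0
R2=0<<1=0
R3=36*3=108
halt.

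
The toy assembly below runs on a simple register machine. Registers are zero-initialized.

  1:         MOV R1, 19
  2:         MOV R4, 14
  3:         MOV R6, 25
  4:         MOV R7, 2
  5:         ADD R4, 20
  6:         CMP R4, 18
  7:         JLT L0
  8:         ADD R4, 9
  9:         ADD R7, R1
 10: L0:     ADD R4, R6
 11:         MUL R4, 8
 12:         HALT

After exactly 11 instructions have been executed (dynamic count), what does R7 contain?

21

R1=19
R4=14
R6=25
R7=2
R4=14+20=34
CMP R4, 18  (cmp 34,18)
JLT L0: not taken
R4=34+9=43
R7=2+19=21
R4=43+25=68
R4=68*8=544
After step 11: R7 = 21.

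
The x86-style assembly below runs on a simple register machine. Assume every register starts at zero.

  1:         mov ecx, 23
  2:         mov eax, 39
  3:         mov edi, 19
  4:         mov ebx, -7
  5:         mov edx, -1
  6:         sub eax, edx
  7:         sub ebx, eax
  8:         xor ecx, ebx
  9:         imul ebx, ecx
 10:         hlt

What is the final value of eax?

40

mov ecx, 23 → ecx=23
mov eax, 39 → eax=39
mov edi, 19 → edi=19
mov ebx, -7 → ebx=-7
mov edx, -1 → edx=-1
sub eax, edx → eax=39-(-1)=40
sub ebx, eax → ebx=(-7)-40=-47
xor ecx, ebx → ecx=23^(-47)=-58
imul ebx, ecx → ebx=(-47)*(-58)=2726
halt.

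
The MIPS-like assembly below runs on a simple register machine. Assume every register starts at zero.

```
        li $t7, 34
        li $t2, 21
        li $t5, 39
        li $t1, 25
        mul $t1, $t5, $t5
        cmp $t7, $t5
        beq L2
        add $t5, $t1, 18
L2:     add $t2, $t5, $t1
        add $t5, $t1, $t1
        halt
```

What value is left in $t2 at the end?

after li $t7, 34: $t7=34
after li $t2, 21: $t2=21
after li $t5, 39: $t5=39
after li $t1, 25: $t1=25
after mul $t1, $t5, $t5: $t1=39*39=1521
cmp $t7, $t5  (cmp 34,39)
beq L2: not taken
after add $t5, $t1, 18: $t5=1521+18=1539
after add $t2, $t5, $t1: $t2=1539+1521=3060
after add $t5, $t1, $t1: $t5=1521+1521=3042
halt.

3060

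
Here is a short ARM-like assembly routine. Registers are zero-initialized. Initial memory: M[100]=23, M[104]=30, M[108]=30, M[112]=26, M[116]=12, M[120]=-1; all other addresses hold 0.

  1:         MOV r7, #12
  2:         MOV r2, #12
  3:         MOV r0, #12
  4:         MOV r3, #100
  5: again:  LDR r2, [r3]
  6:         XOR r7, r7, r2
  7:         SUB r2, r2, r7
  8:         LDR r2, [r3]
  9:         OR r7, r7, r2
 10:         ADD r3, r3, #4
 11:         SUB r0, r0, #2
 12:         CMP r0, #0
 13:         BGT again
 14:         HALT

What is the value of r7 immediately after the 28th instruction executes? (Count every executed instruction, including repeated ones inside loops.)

31

MOV r7, #12 → r7=12
MOV r2, #12 → r2=12
MOV r0, #12 → r0=12
MOV r3, #100 → r3=100
LDR r2, [r3] → r2=M[100]=23
XOR r7, r7, r2 → r7=12^23=27
SUB r2, r2, r7 → r2=23-27=-4
LDR r2, [r3] → r2=M[100]=23
OR r7, r7, r2 → r7=27|23=31
ADD r3, r3, #4 → r3=100+4=104
SUB r0, r0, #2 → r0=12-2=10
CMP r0, #0  (cmp 10,0)
BGT again: taken
LDR r2, [r3] → r2=M[104]=30
XOR r7, r7, r2 → r7=31^30=1
SUB r2, r2, r7 → r2=30-1=29
LDR r2, [r3] → r2=M[104]=30
OR r7, r7, r2 → r7=1|30=31
ADD r3, r3, #4 → r3=104+4=108
SUB r0, r0, #2 → r0=10-2=8
CMP r0, #0  (cmp 8,0)
BGT again: taken
LDR r2, [r3] → r2=M[108]=30
XOR r7, r7, r2 → r7=31^30=1
SUB r2, r2, r7 → r2=30-1=29
LDR r2, [r3] → r2=M[108]=30
OR r7, r7, r2 → r7=1|30=31
ADD r3, r3, #4 → r3=108+4=112
After step 28: r7 = 31.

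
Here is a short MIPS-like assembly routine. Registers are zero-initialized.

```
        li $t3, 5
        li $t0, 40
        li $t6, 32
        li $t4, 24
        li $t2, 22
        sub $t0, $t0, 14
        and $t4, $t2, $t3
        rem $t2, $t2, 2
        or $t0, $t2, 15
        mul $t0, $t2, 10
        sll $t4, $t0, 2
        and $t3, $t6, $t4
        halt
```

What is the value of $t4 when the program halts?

0

li $t3, 5 → $t3=5
li $t0, 40 → $t0=40
li $t6, 32 → $t6=32
li $t4, 24 → $t4=24
li $t2, 22 → $t2=22
sub $t0, $t0, 14 → $t0=40-14=26
and $t4, $t2, $t3 → $t4=22&5=4
rem $t2, $t2, 2 → $t2=22%2=0
or $t0, $t2, 15 → $t0=0|15=15
mul $t0, $t2, 10 → $t0=0*10=0
sll $t4, $t0, 2 → $t4=0<<2=0
and $t3, $t6, $t4 → $t3=32&0=0
halt.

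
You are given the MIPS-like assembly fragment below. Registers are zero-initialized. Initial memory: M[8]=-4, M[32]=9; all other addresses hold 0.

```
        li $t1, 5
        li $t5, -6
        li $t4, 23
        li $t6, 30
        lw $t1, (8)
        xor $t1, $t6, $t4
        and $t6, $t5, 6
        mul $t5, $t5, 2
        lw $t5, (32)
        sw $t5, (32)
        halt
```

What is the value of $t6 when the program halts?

2

after li $t1, 5: $t1=5
after li $t5, -6: $t5=-6
after li $t4, 23: $t4=23
after li $t6, 30: $t6=30
after lw $t1, (8): $t1=M[8]=-4
after xor $t1, $t6, $t4: $t1=30^23=9
after and $t6, $t5, 6: $t6=(-6)&6=2
after mul $t5, $t5, 2: $t5=(-6)*2=-12
after lw $t5, (32): $t5=M[32]=9
sw $t5, (32) → M[32]=9
halt.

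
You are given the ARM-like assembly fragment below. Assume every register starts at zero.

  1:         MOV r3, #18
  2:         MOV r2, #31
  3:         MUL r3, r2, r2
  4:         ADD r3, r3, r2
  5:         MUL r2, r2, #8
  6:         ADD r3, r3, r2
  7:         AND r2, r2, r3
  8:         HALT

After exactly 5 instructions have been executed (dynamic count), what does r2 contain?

after MOV r3, #18: r3=18
after MOV r2, #31: r2=31
after MUL r3, r2, r2: r3=31*31=961
after ADD r3, r3, r2: r3=961+31=992
after MUL r2, r2, #8: r2=31*8=248
After step 5: r2 = 248.

248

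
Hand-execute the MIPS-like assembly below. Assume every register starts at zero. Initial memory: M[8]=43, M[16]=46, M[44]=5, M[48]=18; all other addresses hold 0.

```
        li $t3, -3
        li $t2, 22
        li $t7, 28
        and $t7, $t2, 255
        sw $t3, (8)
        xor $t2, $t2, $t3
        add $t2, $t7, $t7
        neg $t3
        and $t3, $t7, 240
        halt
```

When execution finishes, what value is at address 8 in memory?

$t3=-3
$t2=22
$t7=28
$t7=22&255=22
sw $t3, (8) → M[8]=-3
$t2=22^(-3)=-21
$t2=22+22=44
$t3=-(-3)=3
$t3=22&240=16
halt.

-3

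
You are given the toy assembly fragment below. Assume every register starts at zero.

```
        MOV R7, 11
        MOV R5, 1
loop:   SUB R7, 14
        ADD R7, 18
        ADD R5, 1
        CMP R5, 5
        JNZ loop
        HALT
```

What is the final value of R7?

27

after MOV R7, 11: R7=11
after MOV R5, 1: R5=1
after SUB R7, 14: R7=11-14=-3
after ADD R7, 18: R7=(-3)+18=15
after ADD R5, 1: R5=1+1=2
CMP R5, 5  (cmp 2,5)
JNZ loop: taken
after SUB R7, 14: R7=15-14=1
after ADD R7, 18: R7=1+18=19
after ADD R5, 1: R5=2+1=3
CMP R5, 5  (cmp 3,5)
JNZ loop: taken
after SUB R7, 14: R7=19-14=5
after ADD R7, 18: R7=5+18=23
after ADD R5, 1: R5=3+1=4
CMP R5, 5  (cmp 4,5)
JNZ loop: taken
after SUB R7, 14: R7=23-14=9
after ADD R7, 18: R7=9+18=27
after ADD R5, 1: R5=4+1=5
CMP R5, 5  (cmp 5,5)
JNZ loop: not taken
halt.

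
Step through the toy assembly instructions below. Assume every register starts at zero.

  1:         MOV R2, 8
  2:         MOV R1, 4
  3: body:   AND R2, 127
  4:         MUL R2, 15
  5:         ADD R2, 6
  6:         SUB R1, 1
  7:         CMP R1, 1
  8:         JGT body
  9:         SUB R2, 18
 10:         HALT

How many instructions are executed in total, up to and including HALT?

after MOV R2, 8: R2=8
after MOV R1, 4: R1=4
after AND R2, 127: R2=8&127=8
after MUL R2, 15: R2=8*15=120
after ADD R2, 6: R2=120+6=126
after SUB R1, 1: R1=4-1=3
CMP R1, 1  (cmp 3,1)
JGT body: taken
after AND R2, 127: R2=126&127=126
after MUL R2, 15: R2=126*15=1890
after ADD R2, 6: R2=1890+6=1896
after SUB R1, 1: R1=3-1=2
CMP R1, 1  (cmp 2,1)
JGT body: taken
after AND R2, 127: R2=1896&127=104
after MUL R2, 15: R2=104*15=1560
after ADD R2, 6: R2=1560+6=1566
after SUB R1, 1: R1=2-1=1
CMP R1, 1  (cmp 1,1)
JGT body: not taken
after SUB R2, 18: R2=1566-18=1548
halt.
Total executed instructions: 22.

22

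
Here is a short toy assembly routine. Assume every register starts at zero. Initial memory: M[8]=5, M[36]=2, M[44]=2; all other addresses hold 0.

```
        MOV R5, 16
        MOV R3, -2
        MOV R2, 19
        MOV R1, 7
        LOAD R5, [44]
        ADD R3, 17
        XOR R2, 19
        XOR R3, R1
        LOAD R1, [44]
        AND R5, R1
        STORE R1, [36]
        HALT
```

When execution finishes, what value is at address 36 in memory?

2

MOV R5, 16 → R5=16
MOV R3, -2 → R3=-2
MOV R2, 19 → R2=19
MOV R1, 7 → R1=7
LOAD R5, [44] → R5=M[44]=2
ADD R3, 17 → R3=(-2)+17=15
XOR R2, 19 → R2=19^19=0
XOR R3, R1 → R3=15^7=8
LOAD R1, [44] → R1=M[44]=2
AND R5, R1 → R5=2&2=2
STORE R1, [36] → M[36]=2
halt.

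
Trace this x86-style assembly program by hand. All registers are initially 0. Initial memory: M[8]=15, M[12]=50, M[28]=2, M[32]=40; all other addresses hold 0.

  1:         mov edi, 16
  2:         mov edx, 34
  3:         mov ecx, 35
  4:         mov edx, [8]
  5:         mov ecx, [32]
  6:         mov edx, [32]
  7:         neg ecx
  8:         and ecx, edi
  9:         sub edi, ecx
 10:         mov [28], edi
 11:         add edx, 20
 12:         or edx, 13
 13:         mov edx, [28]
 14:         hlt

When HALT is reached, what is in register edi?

mov edi, 16 → edi=16
mov edx, 34 → edx=34
mov ecx, 35 → ecx=35
mov edx, [8] → edx=M[8]=15
mov ecx, [32] → ecx=M[32]=40
mov edx, [32] → edx=M[32]=40
neg ecx → ecx=-(40)=-40
and ecx, edi → ecx=(-40)&16=16
sub edi, ecx → edi=16-16=0
mov [28], edi → M[28]=0
add edx, 20 → edx=40+20=60
or edx, 13 → edx=60|13=61
mov edx, [28] → edx=M[28]=0
halt.

0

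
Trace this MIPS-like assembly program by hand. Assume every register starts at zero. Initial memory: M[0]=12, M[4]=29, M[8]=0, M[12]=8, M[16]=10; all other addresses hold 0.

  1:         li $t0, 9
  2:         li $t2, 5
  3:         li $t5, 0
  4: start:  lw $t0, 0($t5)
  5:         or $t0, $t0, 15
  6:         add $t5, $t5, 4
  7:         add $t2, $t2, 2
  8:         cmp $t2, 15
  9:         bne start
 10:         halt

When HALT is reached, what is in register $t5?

20

$t0=9
$t2=5
$t5=0
$t0=M[0]=12
$t0=12|15=15
$t5=0+4=4
$t2=5+2=7
cmp $t2, 15  (cmp 7,15)
bne start: taken
$t0=M[4]=29
$t0=29|15=31
$t5=4+4=8
$t2=7+2=9
cmp $t2, 15  (cmp 9,15)
bne start: taken
$t0=M[8]=0
$t0=0|15=15
$t5=8+4=12
$t2=9+2=11
cmp $t2, 15  (cmp 11,15)
bne start: taken
$t0=M[12]=8
$t0=8|15=15
$t5=12+4=16
$t2=11+2=13
cmp $t2, 15  (cmp 13,15)
bne start: taken
$t0=M[16]=10
$t0=10|15=15
$t5=16+4=20
$t2=13+2=15
cmp $t2, 15  (cmp 15,15)
bne start: not taken
halt.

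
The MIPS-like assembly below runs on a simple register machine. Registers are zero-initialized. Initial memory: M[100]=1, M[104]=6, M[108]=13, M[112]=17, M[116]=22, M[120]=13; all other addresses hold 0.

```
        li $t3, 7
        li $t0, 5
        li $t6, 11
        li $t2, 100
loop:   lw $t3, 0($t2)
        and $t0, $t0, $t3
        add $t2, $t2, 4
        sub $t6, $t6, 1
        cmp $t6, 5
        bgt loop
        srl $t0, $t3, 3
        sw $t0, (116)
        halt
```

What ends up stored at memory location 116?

after li $t3, 7: $t3=7
after li $t0, 5: $t0=5
after li $t6, 11: $t6=11
after li $t2, 100: $t2=100
after lw $t3, 0($t2): $t3=M[100]=1
after and $t0, $t0, $t3: $t0=5&1=1
after add $t2, $t2, 4: $t2=100+4=104
after sub $t6, $t6, 1: $t6=11-1=10
cmp $t6, 5  (cmp 10,5)
bgt loop: taken
after lw $t3, 0($t2): $t3=M[104]=6
after and $t0, $t0, $t3: $t0=1&6=0
after add $t2, $t2, 4: $t2=104+4=108
after sub $t6, $t6, 1: $t6=10-1=9
cmp $t6, 5  (cmp 9,5)
bgt loop: taken
after lw $t3, 0($t2): $t3=M[108]=13
after and $t0, $t0, $t3: $t0=0&13=0
after add $t2, $t2, 4: $t2=108+4=112
after sub $t6, $t6, 1: $t6=9-1=8
cmp $t6, 5  (cmp 8,5)
bgt loop: taken
after lw $t3, 0($t2): $t3=M[112]=17
after and $t0, $t0, $t3: $t0=0&17=0
after add $t2, $t2, 4: $t2=112+4=116
after sub $t6, $t6, 1: $t6=8-1=7
cmp $t6, 5  (cmp 7,5)
bgt loop: taken
after lw $t3, 0($t2): $t3=M[116]=22
after and $t0, $t0, $t3: $t0=0&22=0
after add $t2, $t2, 4: $t2=116+4=120
after sub $t6, $t6, 1: $t6=7-1=6
cmp $t6, 5  (cmp 6,5)
bgt loop: taken
after lw $t3, 0($t2): $t3=M[120]=13
after and $t0, $t0, $t3: $t0=0&13=0
after add $t2, $t2, 4: $t2=120+4=124
after sub $t6, $t6, 1: $t6=6-1=5
cmp $t6, 5  (cmp 5,5)
bgt loop: not taken
after srl $t0, $t3, 3: $t0=13>>3=1
sw $t0, (116) → M[116]=1
halt.

1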